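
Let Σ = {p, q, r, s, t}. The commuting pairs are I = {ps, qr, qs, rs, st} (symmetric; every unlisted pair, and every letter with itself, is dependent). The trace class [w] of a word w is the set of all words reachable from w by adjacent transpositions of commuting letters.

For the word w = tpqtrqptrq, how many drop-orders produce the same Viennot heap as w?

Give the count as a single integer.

piece 0:t — minimal
piece 1:p rests on {0:t}
piece 2:q rests on {1:p}
piece 3:t rests on {2:q}
piece 4:r rests on {3:t}
piece 5:q rests on {3:t}
piece 6:p rests on {4:r, 5:q}
piece 7:t rests on {6:p}
piece 8:r rests on {7:t}
piece 9:q rests on {7:t}
minimal pieces: {0:t}
ways to finish when only these pieces remain (= sum over removing one remaining piece with nothing left below it):
  1 left: {8}→1  {9}→1
  2 left: {8,9}→2
  3 left: {7,8,9}→2
  4 left: {6,7,8,9}→2
  5 left: {4,6,7,8,9}→2  {5,6,7,8,9}→2
  6 left: {4,5,6,7,8,9}→4
  7 left: {3,4,5,6,7,8,9}→4
  8 left: {2,3,4,5,6,7,8,9}→4
  placing 0:t first → 4 extensions

4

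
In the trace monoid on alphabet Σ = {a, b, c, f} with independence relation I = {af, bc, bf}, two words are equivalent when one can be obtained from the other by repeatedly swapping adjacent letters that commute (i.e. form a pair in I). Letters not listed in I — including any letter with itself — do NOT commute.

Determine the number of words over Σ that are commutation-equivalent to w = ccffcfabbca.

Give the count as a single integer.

9

piece 0:c — minimal
piece 1:c rests on {0:c}
piece 2:f rests on {1:c}
piece 3:f rests on {2:f}
piece 4:c rests on {3:f}
piece 5:f rests on {4:c}
piece 6:a rests on {4:c}
piece 7:b rests on {6:a}
piece 8:b rests on {7:b}
piece 9:c rests on {5:f, 6:a}
piece 10:a rests on {8:b, 9:c}
minimal pieces: {0:c}
ways to finish when only these pieces remain (= sum over removing one remaining piece with nothing left below it):
  1 left: {10}→1
  2 left: {8,10}→1  {9,10}→1
  3 left: {5,9,10}→1  {7,8,10}→1  {8,9,10}→2
  4 left: {5,8,9,10}→3  {7,8,9,10}→3
  5 left: {5,7,8,9,10}→6  {6,7,8,9,10}→3
  6 left: {5,6,7,8,9,10}→9
  7 left: {4,5,6,7,8,9,10}→9
  8 left: {3,4,5,6,7,8,9,10}→9
  9 left: {2,3,4,5,6,7,8,9,10}→9
  placing 0:c first → 9 extensions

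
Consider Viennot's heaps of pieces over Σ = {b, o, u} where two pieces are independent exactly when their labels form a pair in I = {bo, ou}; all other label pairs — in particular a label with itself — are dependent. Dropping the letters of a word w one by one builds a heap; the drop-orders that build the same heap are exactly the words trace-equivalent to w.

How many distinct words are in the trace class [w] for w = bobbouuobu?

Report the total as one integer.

piece 0:b — minimal
piece 1:o — minimal
piece 2:b rests on {0:b}
piece 3:b rests on {2:b}
piece 4:o rests on {1:o}
piece 5:u rests on {3:b}
piece 6:u rests on {5:u}
piece 7:o rests on {4:o}
piece 8:b rests on {6:u}
piece 9:u rests on {8:b}
minimal pieces: {0:b, 1:o}
ways to finish when only these pieces remain (= sum over removing one remaining piece with nothing left below it):
  1 left: {7}→1  {9}→1
  2 left: {4,7}→1  {7,9}→2  {8,9}→1
  3 left: {1,4,7}→1  {4,7,9}→3  {6,8,9}→1  {7,8,9}→3
  4 left: {1,4,7,9}→4  {4,7,8,9}→6  {5,6,8,9}→1  {6,7,8,9}→4
  5 left: {1,4,7,8,9}→10  {3,5,6,8,9}→1  {4,6,7,8,9}→10  {5,6,7,8,9}→5
  6 left: {1,4,6,7,8,9}→20  {2,3,5,6,8,9}→1  {3,5,6,7,8,9}→6  {4,5,6,7,8,9}→15
  7 left: {0,2,3,5,6,8,9}→1  {1,4,5,6,7,8,9}→35  {2,3,5,6,7,8,9}→7  {3,4,5,6,7,8,9}→21
  8 left: {0,2,3,5,6,7,8,9}→8  {1,3,4,5,6,7,8,9}→56  {2,3,4,5,6,7,8,9}→28
  placing 0:b first → 84 extensions
  placing 1:o first → 36 extensions
total linear extensions = 120

120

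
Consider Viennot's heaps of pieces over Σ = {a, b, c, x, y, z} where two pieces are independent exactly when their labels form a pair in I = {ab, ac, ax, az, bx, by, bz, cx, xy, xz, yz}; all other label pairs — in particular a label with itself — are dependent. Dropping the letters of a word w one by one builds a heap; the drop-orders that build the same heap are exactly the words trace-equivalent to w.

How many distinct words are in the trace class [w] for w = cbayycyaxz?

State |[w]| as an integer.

210

piece 0:c — minimal
piece 1:b rests on {0:c}
piece 2:a — minimal
piece 3:y rests on {0:c, 2:a}
piece 4:y rests on {3:y}
piece 5:c rests on {1:b, 4:y}
piece 6:y rests on {5:c}
piece 7:a rests on {6:y}
piece 8:x — minimal
piece 9:z rests on {5:c}
minimal pieces: {0:c, 2:a, 8:x}
ways to finish when only these pieces remain (= sum over removing one remaining piece with nothing left below it):
  1 left: {7}→1  {8}→1  {9}→1
  2 left: {6,7}→1  {7,8}→2  {7,9}→2  {8,9}→2
  3 left: {6,7,8}→3  {6,7,9}→3  {7,8,9}→6
  4 left: {5,6,7,9}→3  {6,7,8,9}→12
  5 left: {1,5,6,7,9}→3  {4,5,6,7,9}→3  {5,6,7,8,9}→15
  6 left: {1,4,5,6,7,9}→6  {1,5,6,7,8,9}→18  {3,4,5,6,7,9}→3  {4,5,6,7,8,9}→18
  7 left: {1,3,4,5,6,7,9}→9  {1,4,5,6,7,8,9}→42  {2,3,4,5,6,7,9}→3  {3,4,5,6,7,8,9}→21
  8 left: {0,1,3,4,5,6,7,9}→9  {1,2,3,4,5,6,7,9}→12  {1,3,4,5,6,7,8,9}→72  {2,3,4,5,6,7,8,9}→24
  placing 0:c first → 108 extensions
  placing 2:a first → 81 extensions
  placing 8:x first → 21 extensions
total linear extensions = 210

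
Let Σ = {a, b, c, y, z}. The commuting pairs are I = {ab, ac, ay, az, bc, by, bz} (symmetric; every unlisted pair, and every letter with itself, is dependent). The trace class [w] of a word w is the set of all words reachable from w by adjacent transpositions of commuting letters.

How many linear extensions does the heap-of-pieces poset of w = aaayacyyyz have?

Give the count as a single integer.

210

piece 0:a — minimal
piece 1:a rests on {0:a}
piece 2:a rests on {1:a}
piece 3:y — minimal
piece 4:a rests on {2:a}
piece 5:c rests on {3:y}
piece 6:y rests on {5:c}
piece 7:y rests on {6:y}
piece 8:y rests on {7:y}
piece 9:z rests on {8:y}
minimal pieces: {0:a, 3:y}
ways to finish when only these pieces remain (= sum over removing one remaining piece with nothing left below it):
  1 left: {4}→1  {9}→1
  2 left: {2,4}→1  {4,9}→2  {8,9}→1
  3 left: {1,2,4}→1  {2,4,9}→3  {4,8,9}→3  {7,8,9}→1
  4 left: {0,1,2,4}→1  {1,2,4,9}→4  {2,4,8,9}→6  {4,7,8,9}→4  {6,7,8,9}→1
  5 left: {0,1,2,4,9}→5  {1,2,4,8,9}→10  {2,4,7,8,9}→10  {4,6,7,8,9}→5  {5,6,7,8,9}→1
  6 left: {0,1,2,4,8,9}→15  {1,2,4,7,8,9}→20  {2,4,6,7,8,9}→15  {3,5,6,7,8,9}→1  {4,5,6,7,8,9}→6
  7 left: {0,1,2,4,7,8,9}→35  {1,2,4,6,7,8,9}→35  {2,4,5,6,7,8,9}→21  {3,4,5,6,7,8,9}→7
  8 left: {0,1,2,4,6,7,8,9}→70  {1,2,4,5,6,7,8,9}→56  {2,3,4,5,6,7,8,9}→28
  placing 0:a first → 84 extensions
  placing 3:y first → 126 extensions
total linear extensions = 210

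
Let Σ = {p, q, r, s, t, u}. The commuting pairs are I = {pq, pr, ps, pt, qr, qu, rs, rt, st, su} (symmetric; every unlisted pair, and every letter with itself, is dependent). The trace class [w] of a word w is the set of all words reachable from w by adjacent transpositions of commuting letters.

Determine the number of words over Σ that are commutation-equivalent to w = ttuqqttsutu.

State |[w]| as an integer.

19

0(t) covers ∅
1(t) covers 0:t
2(u) covers 1:t
3(q) covers 1:t
4(q) covers 3:q
5(t) covers 2:u, 4:q
6(t) covers 5:t
7(s) covers 4:q
8(u) covers 6:t
9(t) covers 8:u
10(u) covers 9:t
floor of heap: 0:t
completions by unplaced set U, small U first (add the entries for U minus each lowest piece of U):
  |U|=1: {7}:1  {10}:1
  |U|=2: {7,10}:2  {9,10}:1
  |U|=3: {7,9,10}:3  {8,9,10}:1
  |U|=4: {6,8,9,10}:1  {7,8,9,10}:4
  |U|=5: {5,6,8,9,10}:1  {6,7,8,9,10}:5
  |U|=6: {2,5,6,8,9,10}:1  {5,6,7,8,9,10}:6
  |U|=7: {2,5,6,7,8,9,10}:7  {4,5,6,7,8,9,10}:6
  |U|=8: {2,4,5,6,7,8,9,10}:13  {3,4,5,6,7,8,9,10}:6
  |U|=9: {2,3,4,5,6,7,8,9,10}:19
  start at 0(t): 19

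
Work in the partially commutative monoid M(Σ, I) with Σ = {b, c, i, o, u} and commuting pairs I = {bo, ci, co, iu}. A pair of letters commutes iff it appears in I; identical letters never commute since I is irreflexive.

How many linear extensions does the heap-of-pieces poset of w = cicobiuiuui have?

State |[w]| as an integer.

piece 0:c — minimal
piece 1:i — minimal
piece 2:c rests on {0:c}
piece 3:o rests on {1:i}
piece 4:b rests on {1:i, 2:c}
piece 5:i rests on {3:o, 4:b}
piece 6:u rests on {3:o, 4:b}
piece 7:i rests on {5:i}
piece 8:u rests on {6:u}
piece 9:u rests on {8:u}
piece 10:i rests on {7:i}
minimal pieces: {0:c, 1:i}
ways to finish when only these pieces remain (= sum over removing one remaining piece with nothing left below it):
  1 left: {9}→1  {10}→1
  2 left: {7,10}→1  {8,9}→1  {9,10}→2
  3 left: {5,7,10}→1  {6,8,9}→1  {7,9,10}→3  {8,9,10}→3
  4 left: {5,7,9,10}→4  {6,8,9,10}→4  {7,8,9,10}→6
  5 left: {5,7,8,9,10}→10  {6,7,8,9,10}→10
  6 left: {5,6,7,8,9,10}→20
  7 left: {3,5,6,7,8,9,10}→20  {4,5,6,7,8,9,10}→20
  8 left: {2,4,5,6,7,8,9,10}→20  {3,4,5,6,7,8,9,10}→40
  9 left: {0,2,4,5,6,7,8,9,10}→20  {1,3,4,5,6,7,8,9,10}→40  {2,3,4,5,6,7,8,9,10}→60
  placing 0:c first → 100 extensions
  placing 1:i first → 80 extensions
total linear extensions = 180

180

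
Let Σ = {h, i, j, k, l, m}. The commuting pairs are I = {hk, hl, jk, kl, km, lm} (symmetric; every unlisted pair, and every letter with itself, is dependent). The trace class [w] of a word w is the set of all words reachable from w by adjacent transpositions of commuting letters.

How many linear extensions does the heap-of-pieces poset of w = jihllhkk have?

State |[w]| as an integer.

90

0(j) covers ∅
1(i) covers 0:j
2(h) covers 1:i
3(l) covers 1:i
4(l) covers 3:l
5(h) covers 2:h
6(k) covers 1:i
7(k) covers 6:k
floor of heap: 0:j
completions by unplaced set U, small U first (add the entries for U minus each lowest piece of U):
  |U|=1: {4}:1  {5}:1  {7}:1
  |U|=2: {2,5}:1  {3,4}:1  {4,5}:2  {4,7}:2  {5,7}:2  {6,7}:1
  |U|=3: {2,4,5}:3  {2,5,7}:3  {3,4,5}:3  {3,4,7}:3  {4,5,7}:6  {4,6,7}:3  {5,6,7}:3
  |U|=4: {2,3,4,5}:6  {2,4,5,7}:12  {2,5,6,7}:6  {3,4,5,7}:12  {3,4,6,7}:6  {4,5,6,7}:12
  |U|=5: {2,3,4,5,7}:30  {2,4,5,6,7}:30  {3,4,5,6,7}:30
  |U|=6: {2,3,4,5,6,7}:90
  start at 0(j): 90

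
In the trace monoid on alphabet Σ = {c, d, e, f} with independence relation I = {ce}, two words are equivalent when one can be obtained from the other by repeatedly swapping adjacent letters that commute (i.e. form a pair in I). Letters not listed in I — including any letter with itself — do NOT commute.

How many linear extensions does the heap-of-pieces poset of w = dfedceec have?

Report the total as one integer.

0(d) covers ∅
1(f) covers 0:d
2(e) covers 1:f
3(d) covers 2:e
4(c) covers 3:d
5(e) covers 3:d
6(e) covers 5:e
7(c) covers 4:c
floor of heap: 0:d
completions by unplaced set U, small U first (add the entries for U minus each lowest piece of U):
  |U|=1: {6}:1  {7}:1
  |U|=2: {4,7}:1  {5,6}:1  {6,7}:2
  |U|=3: {4,6,7}:3  {5,6,7}:3
  |U|=4: {4,5,6,7}:6
  |U|=5: {3,4,5,6,7}:6
  |U|=6: {2,3,4,5,6,7}:6
  start at 0(d): 6

6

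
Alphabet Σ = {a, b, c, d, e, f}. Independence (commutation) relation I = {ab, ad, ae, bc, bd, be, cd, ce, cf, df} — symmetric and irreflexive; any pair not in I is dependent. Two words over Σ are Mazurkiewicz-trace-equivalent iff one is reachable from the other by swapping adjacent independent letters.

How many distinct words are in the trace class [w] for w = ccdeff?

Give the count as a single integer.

piece 0:c — minimal
piece 1:c rests on {0:c}
piece 2:d — minimal
piece 3:e rests on {2:d}
piece 4:f rests on {3:e}
piece 5:f rests on {4:f}
minimal pieces: {0:c, 2:d}
ways to finish when only these pieces remain (= sum over removing one remaining piece with nothing left below it):
  1 left: {1}→1  {5}→1
  2 left: {0,1}→1  {1,5}→2  {4,5}→1
  3 left: {0,1,5}→3  {1,4,5}→3  {3,4,5}→1
  4 left: {0,1,4,5}→6  {1,3,4,5}→4  {2,3,4,5}→1
  placing 0:c first → 5 extensions
  placing 2:d first → 10 extensions
total linear extensions = 15

15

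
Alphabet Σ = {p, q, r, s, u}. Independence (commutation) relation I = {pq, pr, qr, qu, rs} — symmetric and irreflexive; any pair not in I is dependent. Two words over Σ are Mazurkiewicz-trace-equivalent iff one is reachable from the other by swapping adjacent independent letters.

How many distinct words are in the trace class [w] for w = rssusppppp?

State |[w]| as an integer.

3

drop 0:r onto floor
drop 1:s onto floor
drop 2:s onto {1:s}
drop 3:u onto {0:r, 2:s}
drop 4:s onto {3:u}
drop 5:p onto {4:s}
drop 6:p onto {5:p}
drop 7:p onto {6:p}
drop 8:p onto {7:p}
drop 9:p onto {8:p}
ground layer = {0:r, 1:s}
drop-orders for the pieces not yet dropped (sum over which currently-grounded one goes next):
  1 to go: {9} 1
  2 to go: {8,9} 1
  3 to go: {7,8,9} 1
  4 to go: {6,7,8,9} 1
  5 to go: {5,6,7,8,9} 1
  6 to go: {4,5,6,7,8,9} 1
  7 to go: {3,4,5,6,7,8,9} 1
  8 to go: {0,3,4,5,6,7,8,9} 1  {2,3,4,5,6,7,8,9} 1
  if 0:r drops first: 1 orders
  if 1:s drops first: 2 orders
heap linearizations: 3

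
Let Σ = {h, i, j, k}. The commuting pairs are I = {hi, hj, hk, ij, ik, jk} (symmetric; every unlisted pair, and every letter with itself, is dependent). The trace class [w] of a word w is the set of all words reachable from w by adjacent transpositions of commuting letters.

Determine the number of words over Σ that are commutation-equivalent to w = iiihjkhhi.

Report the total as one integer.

0(i) covers ∅
1(i) covers 0:i
2(i) covers 1:i
3(h) covers ∅
4(j) covers ∅
5(k) covers ∅
6(h) covers 3:h
7(h) covers 6:h
8(i) covers 2:i
floor of heap: 0:i, 3:h, 4:j, 5:k
completions by unplaced set U, small U first (add the entries for U minus each lowest piece of U):
  |U|=1: {4}:1  {5}:1  {7}:1  {8}:1
  |U|=2: {2,8}:1  {4,5}:2  {4,7}:2  {4,8}:2  {5,7}:2  {5,8}:2  {6,7}:1  {7,8}:2
  |U|=3: {1,2,8}:1  {2,4,8}:3  {2,5,8}:3  {2,7,8}:3  {3,6,7}:1  {4,5,7}:6  {4,5,8}:6  {4,6,7}:3  {4,7,8}:6  {5,6,7}:3  {5,7,8}:6  {6,7,8}:3
  |U|=4: {0,1,2,8}:1  {1,2,4,8}:4  {1,2,5,8}:4  {1,2,7,8}:4  {2,4,5,8}:12  {2,4,7,8}:12  {2,5,7,8}:12  {2,6,7,8}:6  {3,4,6,7}:4  {3,5,6,7}:4  {3,6,7,8}:4  {4,5,6,7}:12  {4,5,7,8}:24  {4,6,7,8}:12  {5,6,7,8}:12
  |U|=5: {0,1,2,4,8}:5  {0,1,2,5,8}:5  {0,1,2,7,8}:5  {1,2,4,5,8}:20  {1,2,4,7,8}:20  {1,2,5,7,8}:20  {1,2,6,7,8}:10  {2,3,6,7,8}:10  {2,4,5,7,8}:60  {2,4,6,7,8}:30  {2,5,6,7,8}:30  {3,4,5,6,7}:20  {3,4,6,7,8}:20  {3,5,6,7,8}:20  {4,5,6,7,8}:60
  |U|=6: {0,1,2,4,5,8}:30  {0,1,2,4,7,8}:30  {0,1,2,5,7,8}:30  {0,1,2,6,7,8}:15  {1,2,3,6,7,8}:20  {1,2,4,5,7,8}:120  {1,2,4,6,7,8}:60  {1,2,5,6,7,8}:60  {2,3,4,6,7,8}:60  {2,3,5,6,7,8}:60  {2,4,5,6,7,8}:180  {3,4,5,6,7,8}:120
  |U|=7: {0,1,2,3,6,7,8}:35  {0,1,2,4,5,7,8}:210  {0,1,2,4,6,7,8}:105  {0,1,2,5,6,7,8}:105  {1,2,3,4,6,7,8}:140  {1,2,3,5,6,7,8}:140  {1,2,4,5,6,7,8}:420  {2,3,4,5,6,7,8}:420
  start at 0(i): 1120
  start at 3(h): 840
  start at 4(j): 280
  start at 5(k): 280
sum over floor = 2520

2520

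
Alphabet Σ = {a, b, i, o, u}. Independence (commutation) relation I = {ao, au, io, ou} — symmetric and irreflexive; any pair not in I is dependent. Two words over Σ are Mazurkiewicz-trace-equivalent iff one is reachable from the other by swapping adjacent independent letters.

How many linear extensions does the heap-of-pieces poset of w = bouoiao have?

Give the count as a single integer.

piece 0:b — minimal
piece 1:o rests on {0:b}
piece 2:u rests on {0:b}
piece 3:o rests on {1:o}
piece 4:i rests on {2:u}
piece 5:a rests on {4:i}
piece 6:o rests on {3:o}
minimal pieces: {0:b}
ways to finish when only these pieces remain (= sum over removing one remaining piece with nothing left below it):
  1 left: {5}→1  {6}→1
  2 left: {3,6}→1  {4,5}→1  {5,6}→2
  3 left: {1,3,6}→1  {2,4,5}→1  {3,5,6}→3  {4,5,6}→3
  4 left: {1,3,5,6}→4  {2,4,5,6}→4  {3,4,5,6}→6
  5 left: {1,3,4,5,6}→10  {2,3,4,5,6}→10
  placing 0:b first → 20 extensions

20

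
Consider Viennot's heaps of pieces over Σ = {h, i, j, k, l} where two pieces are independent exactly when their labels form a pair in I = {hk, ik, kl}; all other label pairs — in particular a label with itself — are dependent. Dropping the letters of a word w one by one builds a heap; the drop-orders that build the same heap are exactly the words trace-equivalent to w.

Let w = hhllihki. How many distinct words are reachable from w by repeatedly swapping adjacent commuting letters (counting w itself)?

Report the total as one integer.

drop 0:h onto floor
drop 1:h onto {0:h}
drop 2:l onto {1:h}
drop 3:l onto {2:l}
drop 4:i onto {3:l}
drop 5:h onto {4:i}
drop 6:k onto floor
drop 7:i onto {5:h}
ground layer = {0:h, 6:k}
drop-orders for the pieces not yet dropped (sum over which currently-grounded one goes next):
  1 to go: {6} 1  {7} 1
  2 to go: {5,7} 1  {6,7} 2
  3 to go: {4,5,7} 1  {5,6,7} 3
  4 to go: {3,4,5,7} 1  {4,5,6,7} 4
  5 to go: {2,3,4,5,7} 1  {3,4,5,6,7} 5
  6 to go: {1,2,3,4,5,7} 1  {2,3,4,5,6,7} 6
  if 0:h drops first: 7 orders
  if 6:k drops first: 1 orders
heap linearizations: 8

8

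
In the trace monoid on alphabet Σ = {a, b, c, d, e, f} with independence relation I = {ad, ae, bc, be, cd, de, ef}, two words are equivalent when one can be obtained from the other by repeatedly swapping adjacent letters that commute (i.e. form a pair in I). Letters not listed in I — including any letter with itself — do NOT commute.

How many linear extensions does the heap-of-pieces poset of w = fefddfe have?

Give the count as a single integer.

21

drop 0:f onto floor
drop 1:e onto floor
drop 2:f onto {0:f}
drop 3:d onto {2:f}
drop 4:d onto {3:d}
drop 5:f onto {4:d}
drop 6:e onto {1:e}
ground layer = {0:f, 1:e}
drop-orders for the pieces not yet dropped (sum over which currently-grounded one goes next):
  1 to go: {5} 1  {6} 1
  2 to go: {1,6} 1  {4,5} 1  {5,6} 2
  3 to go: {1,5,6} 3  {3,4,5} 1  {4,5,6} 3
  4 to go: {1,4,5,6} 6  {2,3,4,5} 1  {3,4,5,6} 4
  5 to go: {0,2,3,4,5} 1  {1,3,4,5,6} 10  {2,3,4,5,6} 5
  if 0:f drops first: 15 orders
  if 1:e drops first: 6 orders
heap linearizations: 21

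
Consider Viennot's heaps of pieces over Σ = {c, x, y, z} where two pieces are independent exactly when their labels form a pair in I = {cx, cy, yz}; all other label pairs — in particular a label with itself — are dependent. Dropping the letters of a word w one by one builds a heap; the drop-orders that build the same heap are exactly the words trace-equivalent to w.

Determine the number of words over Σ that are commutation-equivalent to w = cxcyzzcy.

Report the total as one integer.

#0=c has no predecessor
#1=x has no predecessor
#2=c depends on [0:c]
#3=y depends on [1:x]
#4=z depends on [1:x, 2:c]
#5=z depends on [4:z]
#6=c depends on [5:z]
#7=y depends on [3:y]
sources: [0:c, 1:x]
N(rest) = Σ N(rest − s) over sources s of rest; N(one piece) = 1:
  size 1 → [6]=1  [7]=1
  size 2 → [3,7]=1  [5,6]=1  [6,7]=2
  size 3 → [3,6,7]=3  [4,5,6]=1  [5,6,7]=3
  size 4 → [2,4,5,6]=1  [3,5,6,7]=6  [4,5,6,7]=4
  size 5 → [0,2,4,5,6]=1  [2,4,5,6,7]=5  [3,4,5,6,7]=10
  size 6 → [0,2,4,5,6,7]=6  [1,3,4,5,6,7]=10  [2,3,4,5,6,7]=15
  first=0(c) contributes 25
  first=1(x) contributes 21
|[w]| = 46

46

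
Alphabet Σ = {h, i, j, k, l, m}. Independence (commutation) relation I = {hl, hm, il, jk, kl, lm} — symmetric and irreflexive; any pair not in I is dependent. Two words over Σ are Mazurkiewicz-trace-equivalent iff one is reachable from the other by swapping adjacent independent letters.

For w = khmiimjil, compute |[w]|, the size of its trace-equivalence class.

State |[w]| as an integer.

piece 0:k — minimal
piece 1:h rests on {0:k}
piece 2:m rests on {0:k}
piece 3:i rests on {1:h, 2:m}
piece 4:i rests on {3:i}
piece 5:m rests on {4:i}
piece 6:j rests on {5:m}
piece 7:i rests on {6:j}
piece 8:l rests on {6:j}
minimal pieces: {0:k}
ways to finish when only these pieces remain (= sum over removing one remaining piece with nothing left below it):
  1 left: {7}→1  {8}→1
  2 left: {7,8}→2
  3 left: {6,7,8}→2
  4 left: {5,6,7,8}→2
  5 left: {4,5,6,7,8}→2
  6 left: {3,4,5,6,7,8}→2
  7 left: {1,3,4,5,6,7,8}→2  {2,3,4,5,6,7,8}→2
  placing 0:k first → 4 extensions

4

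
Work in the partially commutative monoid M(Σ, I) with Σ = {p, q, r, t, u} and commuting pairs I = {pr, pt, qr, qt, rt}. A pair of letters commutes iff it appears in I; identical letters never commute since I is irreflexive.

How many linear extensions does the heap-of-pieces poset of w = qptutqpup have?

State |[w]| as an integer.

9

piece 0:q — minimal
piece 1:p rests on {0:q}
piece 2:t — minimal
piece 3:u rests on {1:p, 2:t}
piece 4:t rests on {3:u}
piece 5:q rests on {3:u}
piece 6:p rests on {5:q}
piece 7:u rests on {4:t, 6:p}
piece 8:p rests on {7:u}
minimal pieces: {0:q, 2:t}
ways to finish when only these pieces remain (= sum over removing one remaining piece with nothing left below it):
  1 left: {8}→1
  2 left: {7,8}→1
  3 left: {4,7,8}→1  {6,7,8}→1
  4 left: {4,6,7,8}→2  {5,6,7,8}→1
  5 left: {4,5,6,7,8}→3
  6 left: {3,4,5,6,7,8}→3
  7 left: {1,3,4,5,6,7,8}→3  {2,3,4,5,6,7,8}→3
  placing 0:q first → 6 extensions
  placing 2:t first → 3 extensions
total linear extensions = 9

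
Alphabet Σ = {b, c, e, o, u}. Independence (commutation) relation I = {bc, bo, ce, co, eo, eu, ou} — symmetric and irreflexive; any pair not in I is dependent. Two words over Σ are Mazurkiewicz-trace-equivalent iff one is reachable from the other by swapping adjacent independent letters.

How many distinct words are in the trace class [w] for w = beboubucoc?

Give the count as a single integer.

45

piece 0:b — minimal
piece 1:e rests on {0:b}
piece 2:b rests on {1:e}
piece 3:o — minimal
piece 4:u rests on {2:b}
piece 5:b rests on {4:u}
piece 6:u rests on {5:b}
piece 7:c rests on {6:u}
piece 8:o rests on {3:o}
piece 9:c rests on {7:c}
minimal pieces: {0:b, 3:o}
ways to finish when only these pieces remain (= sum over removing one remaining piece with nothing left below it):
  1 left: {8}→1  {9}→1
  2 left: {3,8}→1  {7,9}→1  {8,9}→2
  3 left: {3,8,9}→3  {6,7,9}→1  {7,8,9}→3
  4 left: {3,7,8,9}→6  {5,6,7,9}→1  {6,7,8,9}→4
  5 left: {3,6,7,8,9}→10  {4,5,6,7,9}→1  {5,6,7,8,9}→5
  6 left: {2,4,5,6,7,9}→1  {3,5,6,7,8,9}→15  {4,5,6,7,8,9}→6
  7 left: {1,2,4,5,6,7,9}→1  {2,4,5,6,7,8,9}→7  {3,4,5,6,7,8,9}→21
  8 left: {0,1,2,4,5,6,7,9}→1  {1,2,4,5,6,7,8,9}→8  {2,3,4,5,6,7,8,9}→28
  placing 0:b first → 36 extensions
  placing 3:o first → 9 extensions
total linear extensions = 45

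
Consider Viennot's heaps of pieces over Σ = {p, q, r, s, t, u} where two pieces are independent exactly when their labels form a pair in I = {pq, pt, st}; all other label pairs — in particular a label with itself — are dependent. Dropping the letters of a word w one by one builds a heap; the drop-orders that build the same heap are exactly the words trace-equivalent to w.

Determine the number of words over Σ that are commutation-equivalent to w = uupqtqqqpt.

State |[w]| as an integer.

28

piece 0:u — minimal
piece 1:u rests on {0:u}
piece 2:p rests on {1:u}
piece 3:q rests on {1:u}
piece 4:t rests on {3:q}
piece 5:q rests on {4:t}
piece 6:q rests on {5:q}
piece 7:q rests on {6:q}
piece 8:p rests on {2:p}
piece 9:t rests on {7:q}
minimal pieces: {0:u}
ways to finish when only these pieces remain (= sum over removing one remaining piece with nothing left below it):
  1 left: {8}→1  {9}→1
  2 left: {2,8}→1  {7,9}→1  {8,9}→2
  3 left: {2,8,9}→3  {6,7,9}→1  {7,8,9}→3
  4 left: {2,7,8,9}→6  {5,6,7,9}→1  {6,7,8,9}→4
  5 left: {2,6,7,8,9}→10  {4,5,6,7,9}→1  {5,6,7,8,9}→5
  6 left: {2,5,6,7,8,9}→15  {3,4,5,6,7,9}→1  {4,5,6,7,8,9}→6
  7 left: {2,4,5,6,7,8,9}→21  {3,4,5,6,7,8,9}→7
  8 left: {2,3,4,5,6,7,8,9}→28
  placing 0:u first → 28 extensions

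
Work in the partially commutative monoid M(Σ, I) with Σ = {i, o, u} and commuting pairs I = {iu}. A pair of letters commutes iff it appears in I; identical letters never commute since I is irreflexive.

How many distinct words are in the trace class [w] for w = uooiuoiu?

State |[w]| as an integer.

0(u) covers ∅
1(o) covers 0:u
2(o) covers 1:o
3(i) covers 2:o
4(u) covers 2:o
5(o) covers 3:i, 4:u
6(i) covers 5:o
7(u) covers 5:o
floor of heap: 0:u
completions by unplaced set U, small U first (add the entries for U minus each lowest piece of U):
  |U|=1: {6}:1  {7}:1
  |U|=2: {6,7}:2
  |U|=3: {5,6,7}:2
  |U|=4: {3,5,6,7}:2  {4,5,6,7}:2
  |U|=5: {3,4,5,6,7}:4
  |U|=6: {2,3,4,5,6,7}:4
  start at 0(u): 4

4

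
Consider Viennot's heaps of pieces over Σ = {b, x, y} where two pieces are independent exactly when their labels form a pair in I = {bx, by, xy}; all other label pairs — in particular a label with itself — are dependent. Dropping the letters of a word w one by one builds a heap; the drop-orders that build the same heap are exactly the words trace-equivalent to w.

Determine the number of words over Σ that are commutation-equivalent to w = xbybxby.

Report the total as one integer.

210

drop 0:x onto floor
drop 1:b onto floor
drop 2:y onto floor
drop 3:b onto {1:b}
drop 4:x onto {0:x}
drop 5:b onto {3:b}
drop 6:y onto {2:y}
ground layer = {0:x, 1:b, 2:y}
drop-orders for the pieces not yet dropped (sum over which currently-grounded one goes next):
  1 to go: {4} 1  {5} 1  {6} 1
  2 to go: {0,4} 1  {2,6} 1  {3,5} 1  {4,5} 2  {4,6} 2  {5,6} 2
  3 to go: {0,4,5} 3  {0,4,6} 3  {1,3,5} 1  {2,4,6} 3  {2,5,6} 3  {3,4,5} 3  {3,5,6} 3  {4,5,6} 6
  4 to go: {0,2,4,6} 6  {0,3,4,5} 6  {0,4,5,6} 12  {1,3,4,5} 4  {1,3,5,6} 4  {2,3,5,6} 6  {2,4,5,6} 12  {3,4,5,6} 12
  5 to go: {0,1,3,4,5} 10  {0,2,4,5,6} 30  {0,3,4,5,6} 30  {1,2,3,5,6} 10  {1,3,4,5,6} 20  {2,3,4,5,6} 30
  if 0:x drops first: 60 orders
  if 1:b drops first: 90 orders
  if 2:y drops first: 60 orders
heap linearizations: 210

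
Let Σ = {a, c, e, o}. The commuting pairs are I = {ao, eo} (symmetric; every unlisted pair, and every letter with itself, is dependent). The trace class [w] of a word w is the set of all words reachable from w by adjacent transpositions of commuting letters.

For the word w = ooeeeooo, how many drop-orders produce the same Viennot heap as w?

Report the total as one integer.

56

piece 0:o — minimal
piece 1:o rests on {0:o}
piece 2:e — minimal
piece 3:e rests on {2:e}
piece 4:e rests on {3:e}
piece 5:o rests on {1:o}
piece 6:o rests on {5:o}
piece 7:o rests on {6:o}
minimal pieces: {0:o, 2:e}
ways to finish when only these pieces remain (= sum over removing one remaining piece with nothing left below it):
  1 left: {4}→1  {7}→1
  2 left: {3,4}→1  {4,7}→2  {6,7}→1
  3 left: {2,3,4}→1  {3,4,7}→3  {4,6,7}→3  {5,6,7}→1
  4 left: {1,5,6,7}→1  {2,3,4,7}→4  {3,4,6,7}→6  {4,5,6,7}→4
  5 left: {0,1,5,6,7}→1  {1,4,5,6,7}→5  {2,3,4,6,7}→10  {3,4,5,6,7}→10
  6 left: {0,1,4,5,6,7}→6  {1,3,4,5,6,7}→15  {2,3,4,5,6,7}→20
  placing 0:o first → 35 extensions
  placing 2:e first → 21 extensions
total linear extensions = 56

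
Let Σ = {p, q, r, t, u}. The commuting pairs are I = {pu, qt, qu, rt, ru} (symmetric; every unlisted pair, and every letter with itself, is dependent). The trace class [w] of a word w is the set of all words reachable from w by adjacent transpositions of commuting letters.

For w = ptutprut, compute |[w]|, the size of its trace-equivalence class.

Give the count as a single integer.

drop 0:p onto floor
drop 1:t onto {0:p}
drop 2:u onto {1:t}
drop 3:t onto {2:u}
drop 4:p onto {3:t}
drop 5:r onto {4:p}
drop 6:u onto {3:t}
drop 7:t onto {4:p, 6:u}
ground layer = {0:p}
drop-orders for the pieces not yet dropped (sum over which currently-grounded one goes next):
  1 to go: {5} 1  {7} 1
  2 to go: {5,7} 2  {6,7} 1
  3 to go: {4,5,7} 2  {5,6,7} 3
  4 to go: {4,5,6,7} 5
  5 to go: {3,4,5,6,7} 5
  6 to go: {2,3,4,5,6,7} 5
  if 0:p drops first: 5 orders

5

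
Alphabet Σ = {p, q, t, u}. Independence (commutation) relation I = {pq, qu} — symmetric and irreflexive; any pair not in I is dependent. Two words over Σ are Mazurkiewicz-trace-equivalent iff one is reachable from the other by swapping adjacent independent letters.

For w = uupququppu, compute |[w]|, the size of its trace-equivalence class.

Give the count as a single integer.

piece 0:u — minimal
piece 1:u rests on {0:u}
piece 2:p rests on {1:u}
piece 3:q — minimal
piece 4:u rests on {2:p}
piece 5:q rests on {3:q}
piece 6:u rests on {4:u}
piece 7:p rests on {6:u}
piece 8:p rests on {7:p}
piece 9:u rests on {8:p}
minimal pieces: {0:u, 3:q}
ways to finish when only these pieces remain (= sum over removing one remaining piece with nothing left below it):
  1 left: {5}→1  {9}→1
  2 left: {3,5}→1  {5,9}→2  {8,9}→1
  3 left: {3,5,9}→3  {5,8,9}→3  {7,8,9}→1
  4 left: {3,5,8,9}→6  {5,7,8,9}→4  {6,7,8,9}→1
  5 left: {3,5,7,8,9}→10  {4,6,7,8,9}→1  {5,6,7,8,9}→5
  6 left: {2,4,6,7,8,9}→1  {3,5,6,7,8,9}→15  {4,5,6,7,8,9}→6
  7 left: {1,2,4,6,7,8,9}→1  {2,4,5,6,7,8,9}→7  {3,4,5,6,7,8,9}→21
  8 left: {0,1,2,4,6,7,8,9}→1  {1,2,4,5,6,7,8,9}→8  {2,3,4,5,6,7,8,9}→28
  placing 0:u first → 36 extensions
  placing 3:q first → 9 extensions
total linear extensions = 45

45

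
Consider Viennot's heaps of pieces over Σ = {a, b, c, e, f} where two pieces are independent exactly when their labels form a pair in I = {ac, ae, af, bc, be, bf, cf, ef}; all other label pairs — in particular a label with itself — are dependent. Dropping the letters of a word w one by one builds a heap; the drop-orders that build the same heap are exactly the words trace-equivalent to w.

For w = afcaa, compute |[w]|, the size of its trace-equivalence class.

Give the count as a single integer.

0(a) covers ∅
1(f) covers ∅
2(c) covers ∅
3(a) covers 0:a
4(a) covers 3:a
floor of heap: 0:a, 1:f, 2:c
completions by unplaced set U, small U first (add the entries for U minus each lowest piece of U):
  |U|=1: {1}:1  {2}:1  {4}:1
  |U|=2: {1,2}:2  {1,4}:2  {2,4}:2  {3,4}:1
  |U|=3: {0,3,4}:1  {1,2,4}:6  {1,3,4}:3  {2,3,4}:3
  start at 0(a): 12
  start at 1(f): 4
  start at 2(c): 4
sum over floor = 20

20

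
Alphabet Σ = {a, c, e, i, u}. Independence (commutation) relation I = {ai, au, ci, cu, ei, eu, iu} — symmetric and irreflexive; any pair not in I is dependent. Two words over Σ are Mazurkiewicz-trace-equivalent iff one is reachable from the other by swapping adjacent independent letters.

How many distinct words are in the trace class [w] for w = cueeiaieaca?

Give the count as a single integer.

495

#0=c has no predecessor
#1=u has no predecessor
#2=e depends on [0:c]
#3=e depends on [2:e]
#4=i has no predecessor
#5=a depends on [3:e]
#6=i depends on [4:i]
#7=e depends on [5:a]
#8=a depends on [7:e]
#9=c depends on [8:a]
#10=a depends on [9:c]
sources: [0:c, 1:u, 4:i]
N(rest) = Σ N(rest − s) over sources s of rest; N(one piece) = 1:
  size 1 → [1]=1  [6]=1  [10]=1
  size 2 → [1,6]=2  [1,10]=2  [4,6]=1  [6,10]=2  [9,10]=1
  size 3 → [1,4,6]=3  [1,6,10]=6  [1,9,10]=3  [4,6,10]=3  [6,9,10]=3  [8,9,10]=1
  size 4 → [1,4,6,10]=12  [1,6,9,10]=12  [1,8,9,10]=4  [4,6,9,10]=6  [6,8,9,10]=4  [7,8,9,10]=1
  size 5 → [1,4,6,9,10]=30  [1,6,8,9,10]=20  [1,7,8,9,10]=5  [4,6,8,9,10]=10  [5,7,8,9,10]=1  [6,7,8,9,10]=5
  size 6 → [1,4,6,8,9,10]=60  [1,5,7,8,9,10]=6  [1,6,7,8,9,10]=30  [3,5,7,8,9,10]=1  [4,6,7,8,9,10]=15  [5,6,7,8,9,10]=6
  size 7 → [1,3,5,7,8,9,10]=7  [1,4,6,7,8,9,10]=105  [1,5,6,7,8,9,10]=42  [2,3,5,7,8,9,10]=1  [3,5,6,7,8,9,10]=7  [4,5,6,7,8,9,10]=21
  size 8 → [0,2,3,5,7,8,9,10]=1  [1,2,3,5,7,8,9,10]=8  [1,3,5,6,7,8,9,10]=56  [1,4,5,6,7,8,9,10]=168  [2,3,5,6,7,8,9,10]=8  [3,4,5,6,7,8,9,10]=28
  size 9 → [0,1,2,3,5,7,8,9,10]=9  [0,2,3,5,6,7,8,9,10]=9  [1,2,3,5,6,7,8,9,10]=72  [1,3,4,5,6,7,8,9,10]=252  [2,3,4,5,6,7,8,9,10]=36
  first=0(c) contributes 360
  first=1(u) contributes 45
  first=4(i) contributes 90
|[w]| = 495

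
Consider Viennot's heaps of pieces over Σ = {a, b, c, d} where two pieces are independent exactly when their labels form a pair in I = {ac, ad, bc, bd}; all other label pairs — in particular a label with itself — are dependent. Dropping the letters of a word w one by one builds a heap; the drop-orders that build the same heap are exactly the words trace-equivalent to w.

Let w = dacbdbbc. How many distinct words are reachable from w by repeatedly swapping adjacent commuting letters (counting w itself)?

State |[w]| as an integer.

70

0(d) covers ∅
1(a) covers ∅
2(c) covers 0:d
3(b) covers 1:a
4(d) covers 2:c
5(b) covers 3:b
6(b) covers 5:b
7(c) covers 4:d
floor of heap: 0:d, 1:a
completions by unplaced set U, small U first (add the entries for U minus each lowest piece of U):
  |U|=1: {6}:1  {7}:1
  |U|=2: {4,7}:1  {5,6}:1  {6,7}:2
  |U|=3: {2,4,7}:1  {3,5,6}:1  {4,6,7}:3  {5,6,7}:3
  |U|=4: {0,2,4,7}:1  {1,3,5,6}:1  {2,4,6,7}:4  {3,5,6,7}:4  {4,5,6,7}:6
  |U|=5: {0,2,4,6,7}:5  {1,3,5,6,7}:5  {2,4,5,6,7}:10  {3,4,5,6,7}:10
  |U|=6: {0,2,4,5,6,7}:15  {1,3,4,5,6,7}:15  {2,3,4,5,6,7}:20
  start at 0(d): 35
  start at 1(a): 35
sum over floor = 70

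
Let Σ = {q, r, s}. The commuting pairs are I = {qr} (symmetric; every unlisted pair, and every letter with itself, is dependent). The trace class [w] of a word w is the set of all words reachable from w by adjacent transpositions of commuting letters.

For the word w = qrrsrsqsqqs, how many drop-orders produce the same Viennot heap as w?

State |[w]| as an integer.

3

0(q) covers ∅
1(r) covers ∅
2(r) covers 1:r
3(s) covers 0:q, 2:r
4(r) covers 3:s
5(s) covers 4:r
6(q) covers 5:s
7(s) covers 6:q
8(q) covers 7:s
9(q) covers 8:q
10(s) covers 9:q
floor of heap: 0:q, 1:r
completions by unplaced set U, small U first (add the entries for U minus each lowest piece of U):
  |U|=1: {10}:1
  |U|=2: {9,10}:1
  |U|=3: {8,9,10}:1
  |U|=4: {7,8,9,10}:1
  |U|=5: {6,7,8,9,10}:1
  |U|=6: {5,6,7,8,9,10}:1
  |U|=7: {4,5,6,7,8,9,10}:1
  |U|=8: {3,4,5,6,7,8,9,10}:1
  |U|=9: {0,3,4,5,6,7,8,9,10}:1  {2,3,4,5,6,7,8,9,10}:1
  start at 0(q): 1
  start at 1(r): 2
sum over floor = 3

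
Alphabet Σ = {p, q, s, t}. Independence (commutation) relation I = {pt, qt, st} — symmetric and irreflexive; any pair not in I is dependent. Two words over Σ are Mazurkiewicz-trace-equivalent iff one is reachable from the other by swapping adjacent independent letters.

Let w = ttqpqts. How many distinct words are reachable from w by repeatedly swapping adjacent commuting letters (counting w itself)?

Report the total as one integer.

drop 0:t onto floor
drop 1:t onto {0:t}
drop 2:q onto floor
drop 3:p onto {2:q}
drop 4:q onto {3:p}
drop 5:t onto {1:t}
drop 6:s onto {4:q}
ground layer = {0:t, 2:q}
drop-orders for the pieces not yet dropped (sum over which currently-grounded one goes next):
  1 to go: {5} 1  {6} 1
  2 to go: {1,5} 1  {4,6} 1  {5,6} 2
  3 to go: {0,1,5} 1  {1,5,6} 3  {3,4,6} 1  {4,5,6} 3
  4 to go: {0,1,5,6} 4  {1,4,5,6} 6  {2,3,4,6} 1  {3,4,5,6} 4
  5 to go: {0,1,4,5,6} 10  {1,3,4,5,6} 10  {2,3,4,5,6} 5
  if 0:t drops first: 15 orders
  if 2:q drops first: 20 orders
heap linearizations: 35

35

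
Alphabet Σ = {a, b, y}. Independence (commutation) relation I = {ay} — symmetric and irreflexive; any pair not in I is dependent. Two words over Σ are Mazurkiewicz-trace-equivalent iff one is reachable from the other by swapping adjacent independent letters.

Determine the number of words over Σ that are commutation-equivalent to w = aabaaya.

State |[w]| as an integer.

piece 0:a — minimal
piece 1:a rests on {0:a}
piece 2:b rests on {1:a}
piece 3:a rests on {2:b}
piece 4:a rests on {3:a}
piece 5:y rests on {2:b}
piece 6:a rests on {4:a}
minimal pieces: {0:a}
ways to finish when only these pieces remain (= sum over removing one remaining piece with nothing left below it):
  1 left: {5}→1  {6}→1
  2 left: {4,6}→1  {5,6}→2
  3 left: {3,4,6}→1  {4,5,6}→3
  4 left: {3,4,5,6}→4
  5 left: {2,3,4,5,6}→4
  placing 0:a first → 4 extensions

4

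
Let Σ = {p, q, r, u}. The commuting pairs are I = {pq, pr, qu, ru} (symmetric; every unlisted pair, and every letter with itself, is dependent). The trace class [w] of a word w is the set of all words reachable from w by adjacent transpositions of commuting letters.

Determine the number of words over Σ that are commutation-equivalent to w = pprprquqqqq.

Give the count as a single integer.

piece 0:p — minimal
piece 1:p rests on {0:p}
piece 2:r — minimal
piece 3:p rests on {1:p}
piece 4:r rests on {2:r}
piece 5:q rests on {4:r}
piece 6:u rests on {3:p}
piece 7:q rests on {5:q}
piece 8:q rests on {7:q}
piece 9:q rests on {8:q}
piece 10:q rests on {9:q}
minimal pieces: {0:p, 2:r}
ways to finish when only these pieces remain (= sum over removing one remaining piece with nothing left below it):
  1 left: {6}→1  {10}→1
  2 left: {3,6}→1  {6,10}→2  {9,10}→1
  3 left: {1,3,6}→1  {3,6,10}→3  {6,9,10}→3  {8,9,10}→1
  4 left: {0,1,3,6}→1  {1,3,6,10}→4  {3,6,9,10}→6  {6,8,9,10}→4  {7,8,9,10}→1
  5 left: {0,1,3,6,10}→5  {1,3,6,9,10}→10  {3,6,8,9,10}→10  {5,7,8,9,10}→1  {6,7,8,9,10}→5
  6 left: {0,1,3,6,9,10}→15  {1,3,6,8,9,10}→20  {3,6,7,8,9,10}→15  {4,5,7,8,9,10}→1  {5,6,7,8,9,10}→6
  7 left: {0,1,3,6,8,9,10}→35  {1,3,6,7,8,9,10}→35  {2,4,5,7,8,9,10}→1  {3,5,6,7,8,9,10}→21  {4,5,6,7,8,9,10}→7
  8 left: {0,1,3,6,7,8,9,10}→70  {1,3,5,6,7,8,9,10}→56  {2,4,5,6,7,8,9,10}→8  {3,4,5,6,7,8,9,10}→28
  9 left: {0,1,3,5,6,7,8,9,10}→126  {1,3,4,5,6,7,8,9,10}→84  {2,3,4,5,6,7,8,9,10}→36
  placing 0:p first → 120 extensions
  placing 2:r first → 210 extensions
total linear extensions = 330

330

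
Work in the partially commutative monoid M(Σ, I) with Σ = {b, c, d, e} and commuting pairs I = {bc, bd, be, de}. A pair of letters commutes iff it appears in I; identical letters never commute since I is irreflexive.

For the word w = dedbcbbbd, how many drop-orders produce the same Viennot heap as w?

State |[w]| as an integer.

piece 0:d — minimal
piece 1:e — minimal
piece 2:d rests on {0:d}
piece 3:b — minimal
piece 4:c rests on {1:e, 2:d}
piece 5:b rests on {3:b}
piece 6:b rests on {5:b}
piece 7:b rests on {6:b}
piece 8:d rests on {4:c}
minimal pieces: {0:d, 1:e, 3:b}
ways to finish when only these pieces remain (= sum over removing one remaining piece with nothing left below it):
  1 left: {7}→1  {8}→1
  2 left: {4,8}→1  {6,7}→1  {7,8}→2
  3 left: {1,4,8}→1  {2,4,8}→1  {4,7,8}→3  {5,6,7}→1  {6,7,8}→3
  4 left: {0,2,4,8}→1  {1,2,4,8}→2  {1,4,7,8}→4  {2,4,7,8}→4  {3,5,6,7}→1  {4,6,7,8}→6  {5,6,7,8}→4
  5 left: {0,1,2,4,8}→3  {0,2,4,7,8}→5  {1,2,4,7,8}→10  {1,4,6,7,8}→10  {2,4,6,7,8}→10  {3,5,6,7,8}→5  {4,5,6,7,8}→10
  6 left: {0,1,2,4,7,8}→18  {0,2,4,6,7,8}→15  {1,2,4,6,7,8}→30  {1,4,5,6,7,8}→20  {2,4,5,6,7,8}→20  {3,4,5,6,7,8}→15
  7 left: {0,1,2,4,6,7,8}→63  {0,2,4,5,6,7,8}→35  {1,2,4,5,6,7,8}→70  {1,3,4,5,6,7,8}→35  {2,3,4,5,6,7,8}→35
  placing 0:d first → 140 extensions
  placing 1:e first → 70 extensions
  placing 3:b first → 168 extensions
total linear extensions = 378

378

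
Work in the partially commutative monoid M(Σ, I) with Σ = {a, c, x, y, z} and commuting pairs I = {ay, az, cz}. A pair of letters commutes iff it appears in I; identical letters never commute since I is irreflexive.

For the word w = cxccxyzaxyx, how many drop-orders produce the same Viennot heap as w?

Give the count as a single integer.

3

piece 0:c — minimal
piece 1:x rests on {0:c}
piece 2:c rests on {1:x}
piece 3:c rests on {2:c}
piece 4:x rests on {3:c}
piece 5:y rests on {4:x}
piece 6:z rests on {5:y}
piece 7:a rests on {4:x}
piece 8:x rests on {6:z, 7:a}
piece 9:y rests on {8:x}
piece 10:x rests on {9:y}
minimal pieces: {0:c}
ways to finish when only these pieces remain (= sum over removing one remaining piece with nothing left below it):
  1 left: {10}→1
  2 left: {9,10}→1
  3 left: {8,9,10}→1
  4 left: {6,8,9,10}→1  {7,8,9,10}→1
  5 left: {5,6,8,9,10}→1  {6,7,8,9,10}→2
  6 left: {5,6,7,8,9,10}→3
  7 left: {4,5,6,7,8,9,10}→3
  8 left: {3,4,5,6,7,8,9,10}→3
  9 left: {2,3,4,5,6,7,8,9,10}→3
  placing 0:c first → 3 extensions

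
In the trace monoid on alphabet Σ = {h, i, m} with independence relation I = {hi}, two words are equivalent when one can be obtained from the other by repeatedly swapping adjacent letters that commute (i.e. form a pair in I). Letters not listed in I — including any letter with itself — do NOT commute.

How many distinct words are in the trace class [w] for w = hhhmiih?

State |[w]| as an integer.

piece 0:h — minimal
piece 1:h rests on {0:h}
piece 2:h rests on {1:h}
piece 3:m rests on {2:h}
piece 4:i rests on {3:m}
piece 5:i rests on {4:i}
piece 6:h rests on {3:m}
minimal pieces: {0:h}
ways to finish when only these pieces remain (= sum over removing one remaining piece with nothing left below it):
  1 left: {5}→1  {6}→1
  2 left: {4,5}→1  {5,6}→2
  3 left: {4,5,6}→3
  4 left: {3,4,5,6}→3
  5 left: {2,3,4,5,6}→3
  placing 0:h first → 3 extensions

3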